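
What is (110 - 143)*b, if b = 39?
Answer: -1287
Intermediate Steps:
(110 - 143)*b = (110 - 143)*39 = -33*39 = -1287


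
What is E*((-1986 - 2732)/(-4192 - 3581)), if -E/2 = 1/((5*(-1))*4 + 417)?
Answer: -9436/3085881 ≈ -0.0030578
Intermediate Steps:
E = -2/397 (E = -2/((5*(-1))*4 + 417) = -2/(-5*4 + 417) = -2/(-20 + 417) = -2/397 ≈ -0.0050378)
E*((-1986 - 2732)/(-4192 - 3581)) = -2*(-1986 - 2732)/(397*(-4192 - 3581)) = -(-9436)/(397*(-7773)) = -(-9436)*(-1)/(397*7773) = -2/397*4718/7773 = -9436/3085881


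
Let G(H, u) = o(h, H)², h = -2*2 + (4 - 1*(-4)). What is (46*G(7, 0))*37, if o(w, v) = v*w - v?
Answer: 750582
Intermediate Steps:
h = 4 (h = -4 + (4 + 4) = -4 + 8 = 4)
o(w, v) = -v + v*w
G(H, u) = 9*H² (G(H, u) = (H*(-1 + 4))² = (H*3)² = (3*H)² = 9*H²)
(46*G(7, 0))*37 = (46*(9*7²))*37 = (46*(9*49))*37 = (46*441)*37 = 20286*37 = 750582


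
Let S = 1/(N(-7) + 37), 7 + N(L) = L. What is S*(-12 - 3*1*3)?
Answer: -21/23 ≈ -0.91304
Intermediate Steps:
N(L) = -7 + L
S = 1/23 (S = 1/((-7 - 7) + 37) = 1/(-14 + 37) = 1/23 ≈ 0.043478)
S*(-12 - 3*1*3) = (-12 - 3*1*3)/23 = (-12 - 3*3)/23 = (-12 - 9)/23 = (1/23)*(-21) = -21/23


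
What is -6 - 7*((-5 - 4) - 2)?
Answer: 71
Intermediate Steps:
-6 - 7*((-5 - 4) - 2) = -1*6 - 7*(-9 - 2) = -6 - 7*(-11) = -6 + 77 = 71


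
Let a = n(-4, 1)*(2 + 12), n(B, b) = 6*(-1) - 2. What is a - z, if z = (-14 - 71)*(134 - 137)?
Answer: -367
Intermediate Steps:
z = 255 (z = -85*(-3) = 255)
n(B, b) = -8 (n(B, b) = -6 - 2 = -8)
a = -112 (a = -8*(2 + 12) = -8*14 = -112)
a - z = -112 - 1*255 = -112 - 255 = -367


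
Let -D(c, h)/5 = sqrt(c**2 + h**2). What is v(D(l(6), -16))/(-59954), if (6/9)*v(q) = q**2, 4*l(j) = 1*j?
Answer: -77475/479632 ≈ -0.16153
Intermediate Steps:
l(j) = j/4 (l(j) = (1*j)/4 = j/4)
D(c, h) = -5*sqrt(c**2 + h**2)
v(q) = 3*q**2/2
v(D(l(6), -16))/(-59954) = (3*(-5*sqrt(((1/4)*6)**2 + (-16)**2))**2/2)/(-59954) = (3*(-5*sqrt((3/2)**2 + 256))**2/2)*(-1/59954) = (3*(-5*sqrt(9/4 + 256))**2/2)*(-1/59954) = (3*(-5*sqrt(1033)/2)**2/2)*(-1/59954) = ((3/2)*(25825/4))*(-1/59954) = (77475/8)*(-1/59954) = -77475/479632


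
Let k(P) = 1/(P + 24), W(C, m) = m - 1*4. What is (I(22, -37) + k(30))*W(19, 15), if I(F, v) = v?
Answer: -21967/54 ≈ -406.80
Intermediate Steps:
W(C, m) = -4 + m (W(C, m) = m - 4 = -4 + m)
k(P) = 1/(24 + P)
(I(22, -37) + k(30))*W(19, 15) = (-37 + 1/(24 + 30))*(-4 + 15) = (-37 + 1/54)*11 = -1997/54*11 = -21967/54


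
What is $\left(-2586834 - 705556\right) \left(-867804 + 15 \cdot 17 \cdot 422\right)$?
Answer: $2502855123660$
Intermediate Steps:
$\left(-2586834 - 705556\right) \left(-867804 + 15 \cdot 17 \cdot 422\right) = - 3292390 \left(-867804 + 255 \cdot 422\right) = - 3292390 \left(-867804 + 107610\right) = \left(-3292390\right) \left(-760194\right) = 2502855123660$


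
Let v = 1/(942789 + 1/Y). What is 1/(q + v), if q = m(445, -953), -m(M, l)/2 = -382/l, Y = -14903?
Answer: -13390016396098/10734479529465 ≈ -1.2474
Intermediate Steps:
m(M, l) = 764/l (m(M, l) = -(-764)/l = 764/l)
v = 14903/14050384466 (v = 1/(942789 + 1/(-14903)) = 1/(942789 - 1/14903) = 1/(14050384466/14903) = 14903/14050384466 ≈ 1.0607e-6)
q = -764/953 (q = 764/(-953) = 764*(-1/953) = -764/953 ≈ -0.80168)
1/(q + v) = 1/(-764/953 + 14903/14050384466) = 1/(-10734479529465/13390016396098) = -13390016396098/10734479529465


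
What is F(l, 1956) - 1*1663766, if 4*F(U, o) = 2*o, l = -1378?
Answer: -1662788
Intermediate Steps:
F(U, o) = o/2 (F(U, o) = (2*o)/4 = o/2)
F(l, 1956) - 1*1663766 = (½)*1956 - 1*1663766 = 978 - 1663766 = -1662788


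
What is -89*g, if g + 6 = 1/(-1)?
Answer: 623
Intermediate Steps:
g = -7 (g = -6 + 1/(-1) = -6 - 1 = -7)
-89*g = -89*(-7) = 623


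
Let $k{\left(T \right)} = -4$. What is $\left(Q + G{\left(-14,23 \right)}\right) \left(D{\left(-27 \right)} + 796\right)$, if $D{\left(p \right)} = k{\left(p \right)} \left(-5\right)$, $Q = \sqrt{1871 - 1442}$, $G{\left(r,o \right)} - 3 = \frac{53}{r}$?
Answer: $- \frac{4488}{7} + 816 \sqrt{429} \approx 16260.0$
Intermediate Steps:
$G{\left(r,o \right)} = 3 + \frac{53}{r}$
$Q = \sqrt{429} \approx 20.712$
$D{\left(p \right)} = 20$ ($D{\left(p \right)} = \left(-4\right) \left(-5\right) = 20$)
$\left(Q + G{\left(-14,23 \right)}\right) \left(D{\left(-27 \right)} + 796\right) = \left(\sqrt{429} + \left(3 + \frac{53}{-14}\right)\right) \left(20 + 796\right) = \left(\sqrt{429} + \left(3 + 53 \left(- \frac{1}{14}\right)\right)\right) 816 = \left(\sqrt{429} + \left(3 - \frac{53}{14}\right)\right) 816 = \left(\sqrt{429} - \frac{11}{14}\right) 816 = \left(- \frac{11}{14} + \sqrt{429}\right) 816 = - \frac{4488}{7} + 816 \sqrt{429}$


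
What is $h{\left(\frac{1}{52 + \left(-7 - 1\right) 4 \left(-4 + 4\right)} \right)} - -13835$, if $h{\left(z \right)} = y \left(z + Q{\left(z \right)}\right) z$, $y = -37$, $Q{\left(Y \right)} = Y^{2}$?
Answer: $\frac{1945309719}{140608} \approx 13835.0$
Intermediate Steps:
$h{\left(z \right)} = - 37 z \left(z + z^{2}\right)$ ($h{\left(z \right)} = - 37 \left(z + z^{2}\right) z = - 37 z \left(z + z^{2}\right)$)
$h{\left(\frac{1}{52 + \left(-7 - 1\right) 4 \left(-4 + 4\right)} \right)} - -13835 = - 37 \left(\frac{1}{52 + \left(-7 - 1\right) 4 \left(-4 + 4\right)}\right)^{2} \left(1 + \frac{1}{52 + \left(-7 - 1\right) 4 \left(-4 + 4\right)}\right) - -13835 = - 37 \left(\frac{1}{52 - 8 \cdot 4 \cdot 0}\right)^{2} \left(1 + \frac{1}{52 - 8 \cdot 4 \cdot 0}\right) + 13835 = - 37 \left(\frac{1}{52 - 0}\right)^{2} \left(1 + \frac{1}{52 - 0}\right) + 13835 = - 37 \left(\frac{1}{52 + 0}\right)^{2} \left(1 + \frac{1}{52 + 0}\right) + 13835 = - 37 \left(\frac{1}{52}\right)^{2} \left(1 + \frac{1}{52}\right) + 13835 = - \frac{37 \left(1 + \frac{1}{52}\right)}{2704} + 13835 = \left(-37\right) \frac{1}{2704} \cdot \frac{53}{52} + 13835 = - \frac{1961}{140608} + 13835 = \frac{1945309719}{140608}$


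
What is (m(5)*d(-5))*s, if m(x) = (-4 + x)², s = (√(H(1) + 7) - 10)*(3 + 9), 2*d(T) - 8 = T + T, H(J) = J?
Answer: 120 - 24*√2 ≈ 86.059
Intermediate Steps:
d(T) = 4 + T (d(T) = 4 + (T + T)/2 = 4 + (2*T)/2 = 4 + T)
s = -120 + 24*√2 (s = (√(1 + 7) - 10)*(3 + 9) = (√8 - 10)*12 = (2*√2 - 10)*12 = (-10 + 2*√2)*12 = -120 + 24*√2 ≈ -86.059)
(m(5)*d(-5))*s = ((-4 + 5)²*(4 - 5))*(-120 + 24*√2) = (1²*(-1))*(-120 + 24*√2) = (1*(-1))*(-120 + 24*√2) = -(-120 + 24*√2) = 120 - 24*√2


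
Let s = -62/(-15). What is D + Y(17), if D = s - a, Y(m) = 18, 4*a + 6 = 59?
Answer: 533/60 ≈ 8.8833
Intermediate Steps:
a = 53/4 (a = -3/2 + (¼)*59 = -3/2 + 59/4 = 53/4 ≈ 13.250)
s = 62/15 (s = -62*(-1/15) = 62/15 ≈ 4.1333)
D = -547/60 (D = 62/15 - 1*53/4 = 62/15 - 53/4 = -547/60 ≈ -9.1167)
D + Y(17) = -547/60 + 18 = 533/60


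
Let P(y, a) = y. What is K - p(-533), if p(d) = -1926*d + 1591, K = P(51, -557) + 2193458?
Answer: 1165360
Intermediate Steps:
K = 2193509 (K = 51 + 2193458 = 2193509)
p(d) = 1591 - 1926*d
K - p(-533) = 2193509 - (1591 - 1926*(-533)) = 2193509 - (1591 + 1026558) = 2193509 - 1*1028149 = 2193509 - 1028149 = 1165360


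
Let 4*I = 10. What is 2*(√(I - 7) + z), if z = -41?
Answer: -82 + 3*I*√2 ≈ -82.0 + 4.2426*I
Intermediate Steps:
I = 5/2 (I = (¼)*10 = 5/2 ≈ 2.5000)
2*(√(I - 7) + z) = 2*(√(5/2 - 7) - 41) = 2*(√(-9/2) - 41) = 2*(3*I*√2/2 - 41) = 2*(-41 + 3*I*√2/2) = -82 + 3*I*√2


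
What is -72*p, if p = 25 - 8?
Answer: -1224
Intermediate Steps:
p = 17
-72*p = -72*17 = -1224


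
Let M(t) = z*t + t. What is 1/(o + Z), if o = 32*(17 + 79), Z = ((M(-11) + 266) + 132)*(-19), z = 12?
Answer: -1/1773 ≈ -0.00056402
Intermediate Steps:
M(t) = 13*t (M(t) = 12*t + t = 13*t)
Z = -4845 (Z = ((13*(-11) + 266) + 132)*(-19) = ((-143 + 266) + 132)*(-19) = (123 + 132)*(-19) = 255*(-19) = -4845)
o = 3072 (o = 32*96 = 3072)
1/(o + Z) = 1/(3072 - 4845) = 1/(-1773) = -1/1773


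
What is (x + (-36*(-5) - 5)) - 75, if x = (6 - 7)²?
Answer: 101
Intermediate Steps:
x = 1 (x = (-1)² = 1)
(x + (-36*(-5) - 5)) - 75 = (1 + (-36*(-5) - 5)) - 75 = (1 + (-9*(-20) - 5)) - 75 = (1 + (180 - 5)) - 75 = (1 + 175) - 75 = 176 - 75 = 101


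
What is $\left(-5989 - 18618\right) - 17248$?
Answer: $-41855$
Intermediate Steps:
$\left(-5989 - 18618\right) - 17248 = -24607 - 17248 = -41855$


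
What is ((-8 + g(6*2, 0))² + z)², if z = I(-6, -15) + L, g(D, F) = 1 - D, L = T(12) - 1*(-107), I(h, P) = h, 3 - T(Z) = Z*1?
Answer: 205209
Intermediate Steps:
T(Z) = 3 - Z
L = 98 (L = (3 - 1*12) - 1*(-107) = (3 - 12) + 107 = -9 + 107 = 98)
z = 92 (z = -6 + 98 = 92)
((-8 + g(6*2, 0))² + z)² = ((-8 + (1 - 6*2))² + 92)² = ((-8 + (1 - 1*12))² + 92)² = ((-8 + (1 - 12))² + 92)² = ((-8 - 11)² + 92)² = ((-19)² + 92)² = (361 + 92)² = 453² = 205209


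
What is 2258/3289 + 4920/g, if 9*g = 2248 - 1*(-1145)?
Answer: 1310242/95381 ≈ 13.737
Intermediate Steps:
g = 377 (g = (2248 - 1*(-1145))/9 = (2248 + 1145)/9 = (⅑)*3393 = 377)
2258/3289 + 4920/g = 2258/3289 + 4920/377 = 1310242/95381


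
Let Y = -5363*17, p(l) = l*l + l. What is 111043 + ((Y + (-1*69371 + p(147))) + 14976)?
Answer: -12767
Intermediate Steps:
p(l) = l + l² (p(l) = l² + l = l + l²)
Y = -91171
111043 + ((Y + (-1*69371 + p(147))) + 14976) = 111043 + ((-91171 + (-1*69371 + 147*(1 + 147))) + 14976) = 111043 + ((-91171 + (-69371 + 147*148)) + 14976) = 111043 + ((-91171 + (-69371 + 21756)) + 14976) = 111043 + ((-91171 - 47615) + 14976) = 111043 + (-138786 + 14976) = 111043 - 123810 = -12767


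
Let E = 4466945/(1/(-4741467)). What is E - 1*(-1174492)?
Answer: -21179871133823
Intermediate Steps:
E = -21179872308315 (E = 4466945/(-1/4741467) = 4466945*(-4741467) = -21179872308315)
E - 1*(-1174492) = -21179872308315 - 1*(-1174492) = -21179872308315 + 1174492 = -21179871133823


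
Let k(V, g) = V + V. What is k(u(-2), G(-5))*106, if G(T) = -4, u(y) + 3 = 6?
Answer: 636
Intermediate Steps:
u(y) = 3 (u(y) = -3 + 6 = 3)
k(V, g) = 2*V
k(u(-2), G(-5))*106 = (2*3)*106 = 6*106 = 636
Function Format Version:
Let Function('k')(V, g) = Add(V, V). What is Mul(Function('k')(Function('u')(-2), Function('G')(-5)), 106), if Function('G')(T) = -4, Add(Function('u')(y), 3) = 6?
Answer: 636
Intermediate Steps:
Function('u')(y) = 3 (Function('u')(y) = Add(-3, 6) = 3)
Function('k')(V, g) = Mul(2, V)
Mul(Function('k')(Function('u')(-2), Function('G')(-5)), 106) = Mul(Mul(2, 3), 106) = Mul(6, 106) = 636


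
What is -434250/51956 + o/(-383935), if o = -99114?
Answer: -2606035593/321737530 ≈ -8.0999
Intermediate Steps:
-434250/51956 + o/(-383935) = -434250/51956 - 99114/(-383935) = -434250*1/51956 - 99114*(-1/383935) = -217125/25978 + 99114/383935 = -2606035593/321737530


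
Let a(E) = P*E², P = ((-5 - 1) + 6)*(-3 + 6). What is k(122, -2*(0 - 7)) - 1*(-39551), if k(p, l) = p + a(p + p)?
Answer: 39673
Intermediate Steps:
P = 0 (P = (-6 + 6)*3 = 0*3 = 0)
a(E) = 0 (a(E) = 0*E² = 0)
k(p, l) = p (k(p, l) = p + 0 = p)
k(122, -2*(0 - 7)) - 1*(-39551) = 122 - 1*(-39551) = 122 + 39551 = 39673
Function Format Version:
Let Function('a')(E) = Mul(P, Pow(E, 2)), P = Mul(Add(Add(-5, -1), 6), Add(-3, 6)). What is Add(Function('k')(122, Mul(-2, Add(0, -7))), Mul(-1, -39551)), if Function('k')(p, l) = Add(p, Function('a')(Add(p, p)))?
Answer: 39673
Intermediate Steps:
P = 0 (P = Mul(Add(-6, 6), 3) = Mul(0, 3) = 0)
Function('a')(E) = 0 (Function('a')(E) = Mul(0, Pow(E, 2)) = 0)
Function('k')(p, l) = p (Function('k')(p, l) = Add(p, 0) = p)
Add(Function('k')(122, Mul(-2, Add(0, -7))), Mul(-1, -39551)) = Add(122, Mul(-1, -39551)) = Add(122, 39551) = 39673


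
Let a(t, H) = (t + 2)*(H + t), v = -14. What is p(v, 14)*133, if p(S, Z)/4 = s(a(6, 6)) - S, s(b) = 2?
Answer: 8512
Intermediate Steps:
a(t, H) = (2 + t)*(H + t)
p(S, Z) = 8 - 4*S (p(S, Z) = 4*(2 - S) = 8 - 4*S)
p(v, 14)*133 = (8 - 4*(-14))*133 = (8 + 56)*133 = 64*133 = 8512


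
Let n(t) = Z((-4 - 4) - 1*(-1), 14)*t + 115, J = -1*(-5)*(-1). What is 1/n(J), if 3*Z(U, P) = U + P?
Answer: 3/310 ≈ 0.0096774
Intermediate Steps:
Z(U, P) = P/3 + U/3 (Z(U, P) = (U + P)/3 = (P + U)/3 = P/3 + U/3)
J = -5 (J = 5*(-1) = -5)
n(t) = 115 + 7*t/3 (n(t) = ((⅓)*14 + ((-4 - 4) - 1*(-1))/3)*t + 115 = (14/3 + (-8 + 1)/3)*t + 115 = (14/3 + (⅓)*(-7))*t + 115 = (14/3 - 7/3)*t + 115 = 7*t/3 + 115 = 115 + 7*t/3)
1/n(J) = 1/(115 + (7/3)*(-5)) = 1/(115 - 35/3) = 1/(310/3) = 3/310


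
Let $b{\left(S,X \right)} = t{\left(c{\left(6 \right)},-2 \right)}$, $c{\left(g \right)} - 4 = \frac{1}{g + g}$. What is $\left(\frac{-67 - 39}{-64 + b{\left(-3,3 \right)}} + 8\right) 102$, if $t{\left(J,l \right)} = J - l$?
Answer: $\frac{696864}{695} \approx 1002.7$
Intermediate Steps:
$c{\left(g \right)} = 4 + \frac{1}{2 g}$ ($c{\left(g \right)} = 4 + \frac{1}{g + g} = 4 + \frac{1}{2 g}$)
$b{\left(S,X \right)} = \frac{73}{12}$ ($b{\left(S,X \right)} = \left(4 + \frac{1}{2 \cdot 6}\right) - -2 = \left(4 + \frac{1}{2} \cdot \frac{1}{6}\right) + 2 = \left(4 + \frac{1}{12}\right) + 2 = \frac{49}{12} + 2 = \frac{73}{12}$)
$\left(\frac{-67 - 39}{-64 + b{\left(-3,3 \right)}} + 8\right) 102 = \left(\frac{-67 - 39}{-64 + \frac{73}{12}} + 8\right) 102 = \left(- \frac{106}{- \frac{695}{12}} + 8\right) 102 = \left(\left(-106\right) \left(- \frac{12}{695}\right) + 8\right) 102 = \left(\frac{1272}{695} + 8\right) 102 = \frac{6832}{695} \cdot 102 = \frac{696864}{695}$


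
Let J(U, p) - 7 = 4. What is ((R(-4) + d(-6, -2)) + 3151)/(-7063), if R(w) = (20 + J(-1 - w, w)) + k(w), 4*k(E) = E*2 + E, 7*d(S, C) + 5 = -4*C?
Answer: -22256/49441 ≈ -0.45015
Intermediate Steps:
J(U, p) = 11 (J(U, p) = 7 + 4 = 11)
d(S, C) = -5/7 - 4*C/7 (d(S, C) = -5/7 + (-4*C)/7 = -5/7 - 4*C/7)
k(E) = 3*E/4 (k(E) = (E*2 + E)/4 = (2*E + E)/4 = (3*E)/4 = 3*E/4)
R(w) = 31 + 3*w/4 (R(w) = (20 + 11) + 3*w/4 = 31 + 3*w/4)
((R(-4) + d(-6, -2)) + 3151)/(-7063) = (((31 + (¾)*(-4)) + (-5/7 - 4/7*(-2))) + 3151)/(-7063) = (((31 - 3) + (-5/7 + 8/7)) + 3151)*(-1/7063) = ((28 + 3/7) + 3151)*(-1/7063) = (199/7 + 3151)*(-1/7063) = (22256/7)*(-1/7063) = -22256/49441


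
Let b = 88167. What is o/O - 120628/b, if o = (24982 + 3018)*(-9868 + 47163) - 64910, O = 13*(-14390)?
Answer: -9208611437999/1649340069 ≈ -5583.2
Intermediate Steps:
O = -187070
o = 1044195090 (o = 28000*37295 - 64910 = 1044260000 - 64910 = 1044195090)
o/O - 120628/b = 1044195090/(-187070) - 120628/88167 = 1044195090*(-1/187070) - 120628*1/88167 = -104419509/18707 - 120628/88167 = -9208611437999/1649340069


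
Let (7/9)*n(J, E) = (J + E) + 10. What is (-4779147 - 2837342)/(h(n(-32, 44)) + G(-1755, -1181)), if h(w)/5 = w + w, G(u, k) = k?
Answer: 53315423/6287 ≈ 8480.3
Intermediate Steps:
n(J, E) = 90/7 + 9*E/7 + 9*J/7 (n(J, E) = 9*((J + E) + 10)/7 = 9*((E + J) + 10)/7 = 9*(10 + E + J)/7 = 90/7 + 9*E/7 + 9*J/7)
h(w) = 10*w (h(w) = 5*(w + w) = 5*(2*w) = 10*w)
(-4779147 - 2837342)/(h(n(-32, 44)) + G(-1755, -1181)) = (-4779147 - 2837342)/(10*(90/7 + (9/7)*44 + (9/7)*(-32)) - 1181) = -7616489/(10*(90/7 + 396/7 - 288/7) - 1181) = -7616489/(10*(198/7) - 1181) = -7616489/(1980/7 - 1181) = -7616489/(-6287/7) = -7616489*(-7/6287) = 53315423/6287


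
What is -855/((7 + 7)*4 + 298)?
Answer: -285/118 ≈ -2.4153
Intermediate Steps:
-855/((7 + 7)*4 + 298) = -855/(14*4 + 298) = -855/(56 + 298) = -855/354 = -855*1/354 = -285/118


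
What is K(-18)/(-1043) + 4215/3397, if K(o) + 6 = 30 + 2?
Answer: 4307923/3543071 ≈ 1.2159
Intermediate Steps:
K(o) = 26 (K(o) = -6 + (30 + 2) = -6 + 32 = 26)
K(-18)/(-1043) + 4215/3397 = 26/(-1043) + 4215/3397 = 26*(-1/1043) + 4215*(1/3397) = -26/1043 + 4215/3397 = 4307923/3543071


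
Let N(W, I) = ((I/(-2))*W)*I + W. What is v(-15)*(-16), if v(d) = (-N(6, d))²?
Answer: -7160976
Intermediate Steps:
N(W, I) = W - W*I²/2 (N(W, I) = ((I*(-½))*W)*I + W = ((-I/2)*W)*I + W = (-I*W/2)*I + W = -W*I²/2 + W = W - W*I²/2)
v(d) = (-6 + 3*d²)² (v(d) = (-6*(2 - d²)/2)² = (-(6 - 3*d²))² = (-6 + 3*d²)²)
v(-15)*(-16) = (9*(-2 + (-15)²)²)*(-16) = (9*(-2 + 225)²)*(-16) = (9*223²)*(-16) = (9*49729)*(-16) = 447561*(-16) = -7160976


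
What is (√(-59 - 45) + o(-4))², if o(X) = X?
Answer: 4*(2 - I*√26)² ≈ -88.0 - 81.584*I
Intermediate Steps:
(√(-59 - 45) + o(-4))² = (√(-59 - 45) - 4)² = (√(-104) - 4)² = (2*I*√26 - 4)² = (-4 + 2*I*√26)²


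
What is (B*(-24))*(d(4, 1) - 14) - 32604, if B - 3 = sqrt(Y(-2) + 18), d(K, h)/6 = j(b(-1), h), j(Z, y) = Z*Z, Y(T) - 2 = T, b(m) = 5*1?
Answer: -42396 - 9792*sqrt(2) ≈ -56244.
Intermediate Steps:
b(m) = 5
Y(T) = 2 + T
j(Z, y) = Z**2
d(K, h) = 150 (d(K, h) = 6*5**2 = 6*25 = 150)
B = 3 + 3*sqrt(2) (B = 3 + sqrt((2 - 2) + 18) = 3 + sqrt(0 + 18) = 3 + sqrt(18) = 3 + 3*sqrt(2) ≈ 7.2426)
(B*(-24))*(d(4, 1) - 14) - 32604 = ((3 + 3*sqrt(2))*(-24))*(150 - 14) - 32604 = (-72 - 72*sqrt(2))*136 - 32604 = (-9792 - 9792*sqrt(2)) - 32604 = -42396 - 9792*sqrt(2)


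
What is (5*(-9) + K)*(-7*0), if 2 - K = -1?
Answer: 0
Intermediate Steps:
K = 3 (K = 2 - 1*(-1) = 2 + 1 = 3)
(5*(-9) + K)*(-7*0) = (5*(-9) + 3)*(-7*0) = (-45 + 3)*0 = -42*0 = 0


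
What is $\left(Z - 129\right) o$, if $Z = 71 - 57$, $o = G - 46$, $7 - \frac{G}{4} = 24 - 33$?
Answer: $-2070$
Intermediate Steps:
$G = 64$ ($G = 28 - 4 \left(24 - 33\right) = 28 - -36 = 28 + 36 = 64$)
$o = 18$ ($o = 64 - 46 = 18$)
$Z = 14$
$\left(Z - 129\right) o = \left(14 - 129\right) 18 = \left(-115\right) 18 = -2070$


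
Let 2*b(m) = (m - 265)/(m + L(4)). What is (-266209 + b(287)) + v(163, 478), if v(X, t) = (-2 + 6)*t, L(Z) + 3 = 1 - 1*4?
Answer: -74267446/281 ≈ -2.6430e+5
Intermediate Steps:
L(Z) = -6 (L(Z) = -3 + (1 - 1*4) = -3 + (1 - 4) = -3 - 3 = -6)
b(m) = (-265 + m)/(2*(-6 + m)) (b(m) = ((m - 265)/(m - 6))/2 = ((-265 + m)/(-6 + m))/2 = (-265 + m)/(2*(-6 + m)))
v(X, t) = 4*t
(-266209 + b(287)) + v(163, 478) = (-266209 + (-265 + 287)/(2*(-6 + 287))) + 4*478 = (-266209 + (½)*22/281) + 1912 = (-266209 + (½)*(1/281)*22) + 1912 = (-266209 + 11/281) + 1912 = -74804718/281 + 1912 = -74267446/281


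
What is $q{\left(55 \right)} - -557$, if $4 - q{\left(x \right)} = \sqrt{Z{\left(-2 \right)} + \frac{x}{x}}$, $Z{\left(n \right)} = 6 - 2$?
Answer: $561 - \sqrt{5} \approx 558.76$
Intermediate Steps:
$Z{\left(n \right)} = 4$ ($Z{\left(n \right)} = 6 - 2 = 4$)
$q{\left(x \right)} = 4 - \sqrt{5}$ ($q{\left(x \right)} = 4 - \sqrt{4 + \frac{x}{x}} = 4 - \sqrt{4 + 1} = 4 - \sqrt{5}$)
$q{\left(55 \right)} - -557 = \left(4 - \sqrt{5}\right) - -557 = \left(4 - \sqrt{5}\right) + 557 = 561 - \sqrt{5}$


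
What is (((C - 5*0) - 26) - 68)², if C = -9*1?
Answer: 10609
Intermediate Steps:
C = -9
(((C - 5*0) - 26) - 68)² = (((-9 - 5*0) - 26) - 68)² = (((-9 + 0) - 26) - 68)² = ((-9 - 26) - 68)² = (-35 - 68)² = (-103)² = 10609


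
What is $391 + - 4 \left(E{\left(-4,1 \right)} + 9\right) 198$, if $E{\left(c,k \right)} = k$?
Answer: $-7529$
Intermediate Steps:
$391 + - 4 \left(E{\left(-4,1 \right)} + 9\right) 198 = 391 + - 4 \left(1 + 9\right) 198 = 391 + \left(-4\right) 10 \cdot 198 = 391 - 7920 = -7529$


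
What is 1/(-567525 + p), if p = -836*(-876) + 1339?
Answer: 1/166150 ≈ 6.0187e-6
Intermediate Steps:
p = 733675 (p = 732336 + 1339 = 733675)
1/(-567525 + p) = 1/(-567525 + 733675) = 1/166150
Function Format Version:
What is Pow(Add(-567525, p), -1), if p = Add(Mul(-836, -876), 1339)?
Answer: Rational(1, 166150) ≈ 6.0187e-6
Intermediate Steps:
p = 733675 (p = Add(732336, 1339) = 733675)
Pow(Add(-567525, p), -1) = Pow(Add(-567525, 733675), -1) = Pow(166150, -1) = Rational(1, 166150)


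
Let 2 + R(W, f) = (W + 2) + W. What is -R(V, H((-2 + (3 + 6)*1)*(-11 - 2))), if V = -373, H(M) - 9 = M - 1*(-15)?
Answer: 746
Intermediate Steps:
H(M) = 24 + M (H(M) = 9 + (M - 1*(-15)) = 9 + (M + 15) = 9 + (15 + M) = 24 + M)
R(W, f) = 2*W (R(W, f) = -2 + ((W + 2) + W) = -2 + ((2 + W) + W) = -2 + (2 + 2*W) = 2*W)
-R(V, H((-2 + (3 + 6)*1)*(-11 - 2))) = -2*(-373) = -1*(-746) = 746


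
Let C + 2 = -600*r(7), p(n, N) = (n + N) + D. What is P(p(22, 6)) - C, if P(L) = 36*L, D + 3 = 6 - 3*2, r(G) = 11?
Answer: 7502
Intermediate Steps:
D = -3 (D = -3 + (6 - 3*2) = -3 + (6 - 6) = -3 + 0 = -3)
p(n, N) = -3 + N + n (p(n, N) = (n + N) - 3 = (N + n) - 3 = -3 + N + n)
C = -6602 (C = -2 - 600*11 = -2 - 6600 = -6602)
P(p(22, 6)) - C = 36*(-3 + 6 + 22) - 1*(-6602) = 36*25 + 6602 = 900 + 6602 = 7502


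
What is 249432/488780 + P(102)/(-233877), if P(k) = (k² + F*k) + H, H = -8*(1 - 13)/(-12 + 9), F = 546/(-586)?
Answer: 3905194401788/8373529804395 ≈ 0.46637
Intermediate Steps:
F = -273/293 (F = 546*(-1/586) = -273/293 ≈ -0.93174)
H = -32 (H = -(-96)/(-3) = -(-96)*(-1)/3 = -8*4 = -32)
P(k) = -32 + k² - 273*k/293 (P(k) = (k² - 273*k/293) - 32 = -32 + k² - 273*k/293)
249432/488780 + P(102)/(-233877) = 249432/488780 + (-32 + 102² - 273/293*102)/(-233877) = 249432*(1/488780) + (-32 + 10404 - 27846/293)*(-1/233877) = 62358/122195 + (3011150/293)*(-1/233877) = 62358/122195 - 3011150/68525961 = 3905194401788/8373529804395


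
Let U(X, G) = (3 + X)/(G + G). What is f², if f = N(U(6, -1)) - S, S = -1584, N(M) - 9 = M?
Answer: 10093329/4 ≈ 2.5233e+6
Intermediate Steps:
U(X, G) = (3 + X)/(2*G) (U(X, G) = (3 + X)/((2*G)) = (3 + X)*(1/(2*G)) = (3 + X)/(2*G))
N(M) = 9 + M
f = 3177/2 (f = (9 + (½)*(3 + 6)/(-1)) - 1*(-1584) = (9 + (½)*(-1)*9) + 1584 = (9 - 9/2) + 1584 = 9/2 + 1584 = 3177/2 ≈ 1588.5)
f² = (3177/2)² = 10093329/4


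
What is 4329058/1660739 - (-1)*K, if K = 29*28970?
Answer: 1395240985128/1660739 ≈ 8.4013e+5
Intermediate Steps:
K = 840130
4329058/1660739 - (-1)*K = 4329058/1660739 - (-1)*840130 = 4329058*(1/1660739) - 1*(-840130) = 4329058/1660739 + 840130 = 1395240985128/1660739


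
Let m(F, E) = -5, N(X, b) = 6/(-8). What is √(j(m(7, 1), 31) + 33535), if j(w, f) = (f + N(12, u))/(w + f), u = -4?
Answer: 3*√10075754/52 ≈ 183.13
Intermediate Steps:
N(X, b) = -¾ (N(X, b) = 6*(-⅛) = -¾)
j(w, f) = (-¾ + f)/(f + w) (j(w, f) = (f - ¾)/(w + f) = (-¾ + f)/(f + w))
√(j(m(7, 1), 31) + 33535) = √((-¾ + 31)/(31 - 5) + 33535) = √((121/4)/26 + 33535) = √((1/26)*(121/4) + 33535) = √(121/104 + 33535) = √(3487761/104) = 3*√10075754/52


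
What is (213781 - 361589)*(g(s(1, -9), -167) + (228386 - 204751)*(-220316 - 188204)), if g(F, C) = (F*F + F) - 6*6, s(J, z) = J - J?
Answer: 1427140963842688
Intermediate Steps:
s(J, z) = 0
g(F, C) = -36 + F + F² (g(F, C) = (F² + F) - 36 = (F + F²) - 36 = -36 + F + F²)
(213781 - 361589)*(g(s(1, -9), -167) + (228386 - 204751)*(-220316 - 188204)) = (213781 - 361589)*((-36 + 0 + 0²) + (228386 - 204751)*(-220316 - 188204)) = -147808*((-36 + 0 + 0) + 23635*(-408520)) = -147808*(-36 - 9655370200) = -147808*(-9655370236) = 1427140963842688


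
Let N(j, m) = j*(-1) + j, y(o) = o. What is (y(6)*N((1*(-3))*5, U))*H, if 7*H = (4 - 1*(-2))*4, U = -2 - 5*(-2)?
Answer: 0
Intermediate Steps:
U = 8 (U = -2 + 10 = 8)
H = 24/7 (H = ((4 - 1*(-2))*4)/7 = ((4 + 2)*4)/7 = (6*4)/7 = (⅐)*24 = 24/7 ≈ 3.4286)
N(j, m) = 0 (N(j, m) = -j + j = 0)
(y(6)*N((1*(-3))*5, U))*H = (6*0)*(24/7) = 0*(24/7) = 0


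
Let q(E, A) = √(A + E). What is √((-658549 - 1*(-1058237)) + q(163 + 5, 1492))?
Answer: √(399688 + 2*√415) ≈ 632.24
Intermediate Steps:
√((-658549 - 1*(-1058237)) + q(163 + 5, 1492)) = √((-658549 - 1*(-1058237)) + √(1492 + (163 + 5))) = √((-658549 + 1058237) + √(1492 + 168)) = √(399688 + √1660) = √(399688 + 2*√415)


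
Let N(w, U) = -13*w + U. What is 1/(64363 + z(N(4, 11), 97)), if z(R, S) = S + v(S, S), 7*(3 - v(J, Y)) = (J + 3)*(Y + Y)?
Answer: 7/431841 ≈ 1.6210e-5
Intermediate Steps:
N(w, U) = U - 13*w
v(J, Y) = 3 - 2*Y*(3 + J)/7 (v(J, Y) = 3 - (J + 3)*(Y + Y)/7 = 3 - (3 + J)*2*Y/7 = 3 - 2*Y*(3 + J)/7)
z(R, S) = 3 - 2*S**2/7 + S/7 (z(R, S) = S + (3 - 6*S/7 - 2*S*S/7) = S + (3 - 6*S/7 - 2*S**2/7) = 3 - 2*S**2/7 + S/7)
1/(64363 + z(N(4, 11), 97)) = 1/(64363 + (3 - 2/7*97**2 + (1/7)*97)) = 1/(64363 + (3 - 2/7*9409 + 97/7)) = 1/(64363 + (3 - 18818/7 + 97/7)) = 1/(64363 - 18700/7) = 1/(431841/7) = 7/431841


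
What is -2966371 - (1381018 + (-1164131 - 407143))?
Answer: -2776115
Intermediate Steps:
-2966371 - (1381018 + (-1164131 - 407143)) = -2966371 - (1381018 - 1571274) = -2966371 - 1*(-190256) = -2966371 + 190256 = -2776115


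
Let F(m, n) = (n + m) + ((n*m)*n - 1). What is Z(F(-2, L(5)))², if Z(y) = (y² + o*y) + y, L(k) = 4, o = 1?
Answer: 808201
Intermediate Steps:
F(m, n) = -1 + m + n + m*n² (F(m, n) = (m + n) + ((m*n)*n - 1) = (m + n) + (m*n² - 1) = (m + n) + (-1 + m*n²) = -1 + m + n + m*n²)
Z(y) = y² + 2*y (Z(y) = (y² + 1*y) + y = (y² + y) + y = (y + y²) + y = y² + 2*y)
Z(F(-2, L(5)))² = ((-1 - 2 + 4 - 2*4²)*(2 + (-1 - 2 + 4 - 2*4²)))² = ((-1 - 2 + 4 - 2*16)*(2 + (-1 - 2 + 4 - 2*16)))² = ((-1 - 2 + 4 - 32)*(2 + (-1 - 2 + 4 - 32)))² = (-31*(2 - 31))² = (-31*(-29))² = 899² = 808201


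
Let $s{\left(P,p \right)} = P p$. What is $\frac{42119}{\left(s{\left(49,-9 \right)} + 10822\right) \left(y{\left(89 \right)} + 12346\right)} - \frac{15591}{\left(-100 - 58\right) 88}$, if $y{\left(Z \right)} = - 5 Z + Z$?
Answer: $\frac{12604994629}{11237699440} \approx 1.1217$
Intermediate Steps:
$y{\left(Z \right)} = - 4 Z$
$\frac{42119}{\left(s{\left(49,-9 \right)} + 10822\right) \left(y{\left(89 \right)} + 12346\right)} - \frac{15591}{\left(-100 - 58\right) 88} = \frac{42119}{\left(49 \left(-9\right) + 10822\right) \left(\left(-4\right) 89 + 12346\right)} - \frac{15591}{\left(-100 - 58\right) 88} = \frac{42119}{\left(-441 + 10822\right) \left(-356 + 12346\right)} - \frac{15591}{\left(-158\right) 88} = \frac{42119}{10381 \cdot 11990} - \frac{15591}{-13904} = \frac{42119}{124468190} - - \frac{15591}{13904} = 42119 \cdot \frac{1}{124468190} + \frac{15591}{13904} = \frac{547}{1616470} + \frac{15591}{13904} = \frac{12604994629}{11237699440}$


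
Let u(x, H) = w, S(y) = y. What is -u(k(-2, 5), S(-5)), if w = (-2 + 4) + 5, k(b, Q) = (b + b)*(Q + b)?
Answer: -7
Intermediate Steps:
k(b, Q) = 2*b*(Q + b) (k(b, Q) = (2*b)*(Q + b) = 2*b*(Q + b))
w = 7 (w = 2 + 5 = 7)
u(x, H) = 7
-u(k(-2, 5), S(-5)) = -1*7 = -7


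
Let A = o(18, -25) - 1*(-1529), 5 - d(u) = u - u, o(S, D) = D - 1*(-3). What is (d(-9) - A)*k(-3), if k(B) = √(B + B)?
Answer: -1502*I*√6 ≈ -3679.1*I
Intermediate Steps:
o(S, D) = 3 + D (o(S, D) = D + 3 = 3 + D)
d(u) = 5 (d(u) = 5 - (u - u) = 5 - 1*0 = 5 + 0 = 5)
A = 1507 (A = (3 - 25) - 1*(-1529) = -22 + 1529 = 1507)
k(B) = √2*√B (k(B) = √(2*B) = √2*√B)
(d(-9) - A)*k(-3) = (5 - 1*1507)*(√2*√(-3)) = (5 - 1507)*(√2*(I*√3)) = -1502*I*√6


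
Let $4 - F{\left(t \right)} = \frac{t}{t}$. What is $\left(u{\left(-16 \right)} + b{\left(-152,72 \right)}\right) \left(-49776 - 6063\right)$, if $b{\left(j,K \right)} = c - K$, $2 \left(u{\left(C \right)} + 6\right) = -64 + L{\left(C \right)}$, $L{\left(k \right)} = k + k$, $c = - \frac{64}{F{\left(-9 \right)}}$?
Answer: $8226946$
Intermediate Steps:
$F{\left(t \right)} = 3$ ($F{\left(t \right)} = 4 - \frac{t}{t} = 4 - 1 = 3$)
$c = - \frac{64}{3} \approx -21.333$
$L{\left(k \right)} = 2 k$
$u{\left(C \right)} = -38 + C$ ($u{\left(C \right)} = -6 + \frac{-64 + 2 C}{2} = -6 + \left(-32 + C\right) = -38 + C$)
$b{\left(j,K \right)} = - \frac{64}{3} - K$
$\left(u{\left(-16 \right)} + b{\left(-152,72 \right)}\right) \left(-49776 - 6063\right) = \left(\left(-38 - 16\right) - \frac{280}{3}\right) \left(-49776 - 6063\right) = \left(-54 - \frac{280}{3}\right) \left(-55839\right) = \left(- \frac{442}{3}\right) \left(-55839\right) = 8226946$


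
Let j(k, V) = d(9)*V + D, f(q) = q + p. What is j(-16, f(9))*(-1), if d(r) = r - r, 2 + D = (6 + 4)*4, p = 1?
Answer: -38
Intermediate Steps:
D = 38 (D = -2 + (6 + 4)*4 = -2 + 10*4 = -2 + 40 = 38)
d(r) = 0
f(q) = 1 + q (f(q) = q + 1 = 1 + q)
j(k, V) = 38 (j(k, V) = 0*V + 38 = 0 + 38 = 38)
j(-16, f(9))*(-1) = 38*(-1) = -38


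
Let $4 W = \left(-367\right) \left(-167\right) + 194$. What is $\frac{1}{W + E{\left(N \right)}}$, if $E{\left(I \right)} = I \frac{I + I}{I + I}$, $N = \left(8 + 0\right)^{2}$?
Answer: $\frac{4}{61739} \approx 6.4789 \cdot 10^{-5}$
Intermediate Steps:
$W = \frac{61483}{4}$ ($W = \frac{\left(-367\right) \left(-167\right) + 194}{4} = \frac{61289 + 194}{4} = \frac{1}{4} \cdot 61483 = \frac{61483}{4} \approx 15371.0$)
$N = 64$ ($N = 8^{2} = 64$)
$E{\left(I \right)} = I$ ($E{\left(I \right)} = I \frac{2 I}{2 I} = I 2 I \frac{1}{2 I} = I 1 = I$)
$\frac{1}{W + E{\left(N \right)}} = \frac{1}{\frac{61483}{4} + 64} = \frac{1}{\frac{61739}{4}} = \frac{4}{61739}$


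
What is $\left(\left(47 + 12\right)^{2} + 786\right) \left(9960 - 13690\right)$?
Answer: $-15915910$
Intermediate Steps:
$\left(\left(47 + 12\right)^{2} + 786\right) \left(9960 - 13690\right) = \left(59^{2} + 786\right) \left(-3730\right) = \left(3481 + 786\right) \left(-3730\right) = 4267 \left(-3730\right) = -15915910$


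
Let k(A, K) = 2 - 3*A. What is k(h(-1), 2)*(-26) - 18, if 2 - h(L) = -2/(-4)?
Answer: 47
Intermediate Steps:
h(L) = 3/2 (h(L) = 2 - (-2)/(-4) = 2 - (-2)*(-1)/4 = 2 - 1*½ = 2 - ½ = 3/2)
k(h(-1), 2)*(-26) - 18 = (2 - 3*3/2)*(-26) - 18 = (2 - 9/2)*(-26) - 18 = -5/2*(-26) - 18 = 65 - 18 = 47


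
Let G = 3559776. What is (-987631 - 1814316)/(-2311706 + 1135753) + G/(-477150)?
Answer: -474863375913/93517662325 ≈ -5.0778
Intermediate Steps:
(-987631 - 1814316)/(-2311706 + 1135753) + G/(-477150) = (-987631 - 1814316)/(-2311706 + 1135753) + 3559776/(-477150) = -2801947/(-1175953) + 3559776*(-1/477150) = -2801947*(-1/1175953) - 593296/79525 = 2801947/1175953 - 593296/79525 = -474863375913/93517662325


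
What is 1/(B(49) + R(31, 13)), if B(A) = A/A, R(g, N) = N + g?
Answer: 1/45 ≈ 0.022222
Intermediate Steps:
B(A) = 1
1/(B(49) + R(31, 13)) = 1/(1 + (13 + 31)) = 1/(1 + 44) = 1/45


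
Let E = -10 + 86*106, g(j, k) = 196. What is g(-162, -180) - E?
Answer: -8910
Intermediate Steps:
E = 9106 (E = -10 + 9116 = 9106)
g(-162, -180) - E = 196 - 1*9106 = 196 - 9106 = -8910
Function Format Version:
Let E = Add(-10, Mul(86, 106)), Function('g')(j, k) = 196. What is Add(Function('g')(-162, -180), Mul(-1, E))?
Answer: -8910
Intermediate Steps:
E = 9106 (E = Add(-10, 9116) = 9106)
Add(Function('g')(-162, -180), Mul(-1, E)) = Add(196, Mul(-1, 9106)) = Add(196, -9106) = -8910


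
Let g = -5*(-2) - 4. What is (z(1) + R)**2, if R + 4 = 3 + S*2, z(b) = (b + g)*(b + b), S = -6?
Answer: 1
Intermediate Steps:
g = 6 (g = 10 - 4 = 6)
z(b) = 2*b*(6 + b) (z(b) = (b + 6)*(b + b) = (6 + b)*(2*b) = 2*b*(6 + b))
R = -13 (R = -4 + (3 - 6*2) = -4 + (3 - 12) = -4 - 9 = -13)
(z(1) + R)**2 = (2*1*(6 + 1) - 13)**2 = (2*1*7 - 13)**2 = (14 - 13)**2 = 1**2 = 1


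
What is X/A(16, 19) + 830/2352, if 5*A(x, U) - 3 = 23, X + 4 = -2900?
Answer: -8532365/15288 ≈ -558.11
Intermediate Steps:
X = -2904 (X = -4 - 2900 = -2904)
A(x, U) = 26/5 (A(x, U) = ⅗ + (⅕)*23 = ⅗ + 23/5 = 26/5)
X/A(16, 19) + 830/2352 = -2904/26/5 + 830/2352 = -2904*5/26 + 830*(1/2352) = -7260/13 + 415/1176 = -8532365/15288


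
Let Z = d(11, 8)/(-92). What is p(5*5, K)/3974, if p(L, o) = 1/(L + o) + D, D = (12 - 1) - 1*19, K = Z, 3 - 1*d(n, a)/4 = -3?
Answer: -4529/2261206 ≈ -0.0020029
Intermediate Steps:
d(n, a) = 24 (d(n, a) = 12 - 4*(-3) = 12 + 12 = 24)
Z = -6/23 (Z = 24/(-92) = 24*(-1/92) = -6/23 ≈ -0.26087)
K = -6/23 ≈ -0.26087
D = -8 (D = 11 - 19 = -8)
p(L, o) = -8 + 1/(L + o) (p(L, o) = 1/(L + o) - 8 = -8 + 1/(L + o))
p(5*5, K)/3974 = ((1 - 40*5 - 8*(-6/23))/(5*5 - 6/23))/3974 = ((1 - 8*25 + 48/23)/(25 - 6/23))*(1/3974) = ((1 - 200 + 48/23)/(569/23))*(1/3974) = ((23/569)*(-4529/23))*(1/3974) = -4529/569*1/3974 = -4529/2261206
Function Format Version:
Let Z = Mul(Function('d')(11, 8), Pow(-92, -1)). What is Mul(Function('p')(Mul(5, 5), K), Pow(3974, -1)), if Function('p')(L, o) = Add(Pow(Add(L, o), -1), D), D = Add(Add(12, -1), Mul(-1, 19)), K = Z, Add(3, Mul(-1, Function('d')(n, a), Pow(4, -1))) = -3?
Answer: Rational(-4529, 2261206) ≈ -0.0020029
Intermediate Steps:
Function('d')(n, a) = 24 (Function('d')(n, a) = Add(12, Mul(-4, -3)) = Add(12, 12) = 24)
Z = Rational(-6, 23) (Z = Mul(24, Pow(-92, -1)) = Mul(24, Rational(-1, 92)) = Rational(-6, 23) ≈ -0.26087)
K = Rational(-6, 23) ≈ -0.26087
D = -8 (D = Add(11, -19) = -8)
Function('p')(L, o) = Add(-8, Pow(Add(L, o), -1)) (Function('p')(L, o) = Add(Pow(Add(L, o), -1), -8) = Add(-8, Pow(Add(L, o), -1)))
Mul(Function('p')(Mul(5, 5), K), Pow(3974, -1)) = Mul(Mul(Pow(Add(Mul(5, 5), Rational(-6, 23)), -1), Add(1, Mul(-8, Mul(5, 5)), Mul(-8, Rational(-6, 23)))), Pow(3974, -1)) = Mul(Mul(Pow(Add(25, Rational(-6, 23)), -1), Add(1, Mul(-8, 25), Rational(48, 23))), Rational(1, 3974)) = Mul(Mul(Pow(Rational(569, 23), -1), Add(1, -200, Rational(48, 23))), Rational(1, 3974)) = Mul(Mul(Rational(23, 569), Rational(-4529, 23)), Rational(1, 3974)) = Mul(Rational(-4529, 569), Rational(1, 3974)) = Rational(-4529, 2261206)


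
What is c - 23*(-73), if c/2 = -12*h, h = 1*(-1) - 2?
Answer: 1751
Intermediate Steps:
h = -3 (h = -1 - 2 = -3)
c = 72 (c = 2*(-12*(-3)) = 2*36 = 72)
c - 23*(-73) = 72 - 23*(-73) = 72 + 1679 = 1751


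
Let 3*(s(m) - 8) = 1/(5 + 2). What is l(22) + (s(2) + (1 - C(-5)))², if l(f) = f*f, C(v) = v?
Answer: 300469/441 ≈ 681.34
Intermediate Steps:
l(f) = f²
s(m) = 169/21 (s(m) = 8 + 1/(3*(5 + 2)) = 8 + (⅓)/7 = 8 + (⅓)*(⅐) = 8 + 1/21 = 169/21)
l(22) + (s(2) + (1 - C(-5)))² = 22² + (169/21 + (1 - 1*(-5)))² = 484 + (169/21 + (1 + 5))² = 484 + (169/21 + 6)² = 484 + (295/21)² = 484 + 87025/441 = 300469/441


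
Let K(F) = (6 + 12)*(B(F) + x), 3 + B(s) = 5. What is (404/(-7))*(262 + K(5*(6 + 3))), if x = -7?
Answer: -69488/7 ≈ -9926.9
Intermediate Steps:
B(s) = 2 (B(s) = -3 + 5 = 2)
K(F) = -90 (K(F) = (6 + 12)*(2 - 7) = 18*(-5) = -90)
(404/(-7))*(262 + K(5*(6 + 3))) = (404/(-7))*(262 - 90) = (404*(-⅐))*172 = -404/7*172 = -69488/7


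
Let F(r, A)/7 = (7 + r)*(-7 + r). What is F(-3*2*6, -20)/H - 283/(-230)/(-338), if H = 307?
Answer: 678505579/23866180 ≈ 28.430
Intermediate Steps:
F(r, A) = 7*(-7 + r)*(7 + r) (F(r, A) = 7*((7 + r)*(-7 + r)) = 7*((-7 + r)*(7 + r)) = 7*(-7 + r)*(7 + r))
F(-3*2*6, -20)/H - 283/(-230)/(-338) = (-343 + 7*(-3*2*6)**2)/307 - 283/(-230)/(-338) = (-343 + 7*(-6*6)**2)*(1/307) - 283*(-1/230)*(-1/338) = (-343 + 7*(-36)**2)*(1/307) + (283/230)*(-1/338) = (-343 + 7*1296)*(1/307) - 283/77740 = (-343 + 9072)*(1/307) - 283/77740 = 8729*(1/307) - 283/77740 = 8729/307 - 283/77740 = 678505579/23866180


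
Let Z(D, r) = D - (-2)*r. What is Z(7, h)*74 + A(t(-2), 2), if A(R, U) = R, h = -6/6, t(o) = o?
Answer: 368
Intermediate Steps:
h = -1 (h = -6*1/6 = -1)
Z(D, r) = D + 2*r
Z(7, h)*74 + A(t(-2), 2) = (7 + 2*(-1))*74 - 2 = (7 - 2)*74 - 2 = 5*74 - 2 = 370 - 2 = 368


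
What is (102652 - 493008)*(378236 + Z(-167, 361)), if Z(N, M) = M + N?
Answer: -147722421080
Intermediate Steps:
(102652 - 493008)*(378236 + Z(-167, 361)) = (102652 - 493008)*(378236 + (361 - 167)) = -390356*(378236 + 194) = -390356*378430 = -147722421080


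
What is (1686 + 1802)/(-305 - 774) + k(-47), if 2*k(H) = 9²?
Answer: 80423/2158 ≈ 37.267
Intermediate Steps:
k(H) = 81/2 (k(H) = (½)*9² = (½)*81 = 81/2)
(1686 + 1802)/(-305 - 774) + k(-47) = (1686 + 1802)/(-305 - 774) + 81/2 = 3488/(-1079) + 81/2 = 3488*(-1/1079) + 81/2 = -3488/1079 + 81/2 = 80423/2158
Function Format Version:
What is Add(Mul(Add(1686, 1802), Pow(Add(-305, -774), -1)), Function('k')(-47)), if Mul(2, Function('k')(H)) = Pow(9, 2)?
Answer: Rational(80423, 2158) ≈ 37.267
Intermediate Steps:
Function('k')(H) = Rational(81, 2) (Function('k')(H) = Mul(Rational(1, 2), Pow(9, 2)) = Mul(Rational(1, 2), 81) = Rational(81, 2))
Add(Mul(Add(1686, 1802), Pow(Add(-305, -774), -1)), Function('k')(-47)) = Add(Mul(Add(1686, 1802), Pow(Add(-305, -774), -1)), Rational(81, 2)) = Add(Mul(3488, Pow(-1079, -1)), Rational(81, 2)) = Add(Mul(3488, Rational(-1, 1079)), Rational(81, 2)) = Add(Rational(-3488, 1079), Rational(81, 2)) = Rational(80423, 2158)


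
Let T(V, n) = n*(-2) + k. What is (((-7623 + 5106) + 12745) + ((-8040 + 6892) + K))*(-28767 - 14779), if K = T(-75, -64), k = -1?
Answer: -400928022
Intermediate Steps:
T(V, n) = -1 - 2*n (T(V, n) = n*(-2) - 1 = -2*n - 1 = -1 - 2*n)
K = 127 (K = -1 - 2*(-64) = -1 + 128 = 127)
(((-7623 + 5106) + 12745) + ((-8040 + 6892) + K))*(-28767 - 14779) = (((-7623 + 5106) + 12745) + ((-8040 + 6892) + 127))*(-28767 - 14779) = ((-2517 + 12745) + (-1148 + 127))*(-43546) = (10228 - 1021)*(-43546) = 9207*(-43546) = -400928022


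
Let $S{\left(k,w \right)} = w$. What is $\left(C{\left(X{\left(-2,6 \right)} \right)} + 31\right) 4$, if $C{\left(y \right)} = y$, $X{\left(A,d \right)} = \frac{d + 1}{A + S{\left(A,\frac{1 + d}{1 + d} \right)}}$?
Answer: $96$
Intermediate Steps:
$X{\left(A,d \right)} = \frac{1 + d}{1 + A}$ ($X{\left(A,d \right)} = \frac{d + 1}{A + \frac{1 + d}{1 + d}} = \frac{1 + d}{A + 1} = \frac{1 + d}{1 + A}$)
$\left(C{\left(X{\left(-2,6 \right)} \right)} + 31\right) 4 = \left(\frac{1 + 6}{1 - 2} + 31\right) 4 = \left(\frac{1}{-1} \cdot 7 + 31\right) 4 = \left(\left(-1\right) 7 + 31\right) 4 = \left(-7 + 31\right) 4 = 24 \cdot 4 = 96$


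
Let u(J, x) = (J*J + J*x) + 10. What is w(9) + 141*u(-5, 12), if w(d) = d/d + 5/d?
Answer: -31711/9 ≈ -3523.4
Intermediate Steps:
u(J, x) = 10 + J² + J*x (u(J, x) = (J² + J*x) + 10 = 10 + J² + J*x)
w(d) = 1 + 5/d
w(9) + 141*u(-5, 12) = (5 + 9)/9 + 141*(10 + (-5)² - 5*12) = (⅑)*14 + 141*(10 + 25 - 60) = 14/9 + 141*(-25) = 14/9 - 3525 = -31711/9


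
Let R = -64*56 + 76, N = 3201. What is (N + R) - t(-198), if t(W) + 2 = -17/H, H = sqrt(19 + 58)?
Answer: -305 + 17*sqrt(77)/77 ≈ -303.06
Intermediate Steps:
R = -3508 (R = -3584 + 76 = -3508)
H = sqrt(77) ≈ 8.7750
t(W) = -2 - 17*sqrt(77)/77
(N + R) - t(-198) = (3201 - 3508) - (-2 - 17*sqrt(77)/77) = -307 + (2 + 17*sqrt(77)/77) = -305 + 17*sqrt(77)/77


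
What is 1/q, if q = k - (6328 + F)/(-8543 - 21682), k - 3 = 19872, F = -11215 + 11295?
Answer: 10075/200242761 ≈ 5.0314e-5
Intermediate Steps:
F = 80
k = 19875 (k = 3 + 19872 = 19875)
q = 200242761/10075 (q = 19875 - (6328 + 80)/(-8543 - 21682) = 19875 - 6408/(-30225) = 19875 - 6408*(-1)/30225 = 19875 - 1*(-2136/10075) = 19875 + 2136/10075 = 200242761/10075 ≈ 19875.)
1/q = 1/(200242761/10075) = 10075/200242761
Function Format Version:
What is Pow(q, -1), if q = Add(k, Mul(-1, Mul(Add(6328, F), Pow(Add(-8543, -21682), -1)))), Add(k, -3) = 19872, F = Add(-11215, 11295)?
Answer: Rational(10075, 200242761) ≈ 5.0314e-5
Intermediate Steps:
F = 80
k = 19875 (k = Add(3, 19872) = 19875)
q = Rational(200242761, 10075) (q = Add(19875, Mul(-1, Mul(Add(6328, 80), Pow(Add(-8543, -21682), -1)))) = Add(19875, Mul(-1, Mul(6408, Pow(-30225, -1)))) = Add(19875, Mul(-1, Mul(6408, Rational(-1, 30225)))) = Add(19875, Mul(-1, Rational(-2136, 10075))) = Add(19875, Rational(2136, 10075)) = Rational(200242761, 10075) ≈ 19875.)
Pow(q, -1) = Pow(Rational(200242761, 10075), -1) = Rational(10075, 200242761)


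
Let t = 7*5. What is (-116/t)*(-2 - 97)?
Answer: 11484/35 ≈ 328.11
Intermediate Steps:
t = 35
(-116/t)*(-2 - 97) = (-116/35)*(-2 - 97) = -116*1/35*(-99) = -116/35*(-99) = 11484/35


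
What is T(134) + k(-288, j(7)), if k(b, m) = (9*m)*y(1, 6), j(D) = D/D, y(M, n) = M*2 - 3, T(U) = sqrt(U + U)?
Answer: -9 + 2*sqrt(67) ≈ 7.3707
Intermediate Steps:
T(U) = sqrt(2)*sqrt(U) (T(U) = sqrt(2*U) = sqrt(2)*sqrt(U))
y(M, n) = -3 + 2*M (y(M, n) = 2*M - 3 = -3 + 2*M)
j(D) = 1
k(b, m) = -9*m (k(b, m) = (9*m)*(-3 + 2*1) = (9*m)*(-3 + 2) = (9*m)*(-1) = -9*m)
T(134) + k(-288, j(7)) = sqrt(2)*sqrt(134) - 9*1 = 2*sqrt(67) - 9 = -9 + 2*sqrt(67)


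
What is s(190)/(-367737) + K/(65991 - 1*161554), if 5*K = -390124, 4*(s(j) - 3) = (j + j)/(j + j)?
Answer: 573845905957/702841018620 ≈ 0.81647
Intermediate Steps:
s(j) = 13/4 (s(j) = 3 + ((j + j)/(j + j))/4 = 3 + ((2*j)/((2*j)))/4 = 3 + ((2*j)*(1/(2*j)))/4 = 3 + (¼)*1 = 3 + ¼ = 13/4)
K = -390124/5 (K = (⅕)*(-390124) = -390124/5 ≈ -78025.)
s(190)/(-367737) + K/(65991 - 1*161554) = (13/4)/(-367737) - 390124/(5*(65991 - 1*161554)) = (13/4)*(-1/367737) - 390124/(5*(65991 - 161554)) = -13/1470948 - 390124/5/(-95563) = -13/1470948 - 390124/5*(-1/95563) = -13/1470948 + 390124/477815 = 573845905957/702841018620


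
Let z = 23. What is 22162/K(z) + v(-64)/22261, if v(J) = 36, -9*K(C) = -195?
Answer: 1480047186/1446965 ≈ 1022.9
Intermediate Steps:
K(C) = 65/3 (K(C) = -⅑*(-195) = 65/3)
22162/K(z) + v(-64)/22261 = 22162/(65/3) + 36/22261 = 22162*(3/65) + 36*(1/22261) = 66486/65 + 36/22261 = 1480047186/1446965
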